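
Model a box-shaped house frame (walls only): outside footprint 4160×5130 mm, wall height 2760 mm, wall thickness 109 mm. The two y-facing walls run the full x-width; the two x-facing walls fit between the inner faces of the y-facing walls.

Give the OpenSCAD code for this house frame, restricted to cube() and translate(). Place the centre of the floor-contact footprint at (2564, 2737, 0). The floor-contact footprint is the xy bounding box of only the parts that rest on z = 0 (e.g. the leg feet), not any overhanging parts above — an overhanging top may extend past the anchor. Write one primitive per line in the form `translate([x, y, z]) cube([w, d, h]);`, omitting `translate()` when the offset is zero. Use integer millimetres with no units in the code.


translate([484, 172, 0]) cube([4160, 109, 2760]);
translate([484, 5193, 0]) cube([4160, 109, 2760]);
translate([484, 281, 0]) cube([109, 4912, 2760]);
translate([4535, 281, 0]) cube([109, 4912, 2760]);


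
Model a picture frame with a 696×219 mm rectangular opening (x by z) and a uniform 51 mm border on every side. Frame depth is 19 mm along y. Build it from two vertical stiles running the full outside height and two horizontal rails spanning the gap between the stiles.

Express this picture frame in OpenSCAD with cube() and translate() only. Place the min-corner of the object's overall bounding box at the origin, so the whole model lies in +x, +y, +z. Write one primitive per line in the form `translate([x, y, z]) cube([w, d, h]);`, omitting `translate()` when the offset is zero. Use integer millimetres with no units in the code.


cube([51, 19, 321]);
translate([747, 0, 0]) cube([51, 19, 321]);
translate([51, 0, 0]) cube([696, 19, 51]);
translate([51, 0, 270]) cube([696, 19, 51]);


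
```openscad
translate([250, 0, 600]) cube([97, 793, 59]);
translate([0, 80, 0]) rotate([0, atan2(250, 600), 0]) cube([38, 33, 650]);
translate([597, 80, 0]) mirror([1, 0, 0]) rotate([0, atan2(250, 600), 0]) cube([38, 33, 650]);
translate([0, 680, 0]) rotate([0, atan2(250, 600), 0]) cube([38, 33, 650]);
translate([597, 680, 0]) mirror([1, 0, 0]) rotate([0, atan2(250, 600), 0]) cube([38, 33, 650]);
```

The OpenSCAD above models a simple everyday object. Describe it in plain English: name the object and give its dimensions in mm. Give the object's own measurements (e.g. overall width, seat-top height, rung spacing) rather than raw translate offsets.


A sawhorse. A 97×793×59 mm beam (x, y, z) sits on two A-frame leg pairs. Each pair is two raked legs of 38×33 mm section (33 mm along y) splaying symmetrically in x. Each leg rises 600 mm vertically over 250 mm of horizontal reach and is 650 mm long along its own axis. Every leg's outer bottom edge rests on the floor and its outer top edge meets a bottom edge of the beam — the left legs (tilting toward +x) meet the beam's −x bottom edge, the right legs (their mirror images, tilting toward −x) meet its +x bottom edge — so the leg tops tuck under the beam, the beam's underside is 600 mm above the floor, and the feet are 597 mm apart outside-to-outside with the beam centred between them. The two leg pairs are set in 80 mm from either end of the beam.


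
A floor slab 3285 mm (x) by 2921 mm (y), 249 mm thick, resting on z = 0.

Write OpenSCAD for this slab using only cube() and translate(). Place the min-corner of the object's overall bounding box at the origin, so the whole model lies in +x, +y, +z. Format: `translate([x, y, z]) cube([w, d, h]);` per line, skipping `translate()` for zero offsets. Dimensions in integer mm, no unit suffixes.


cube([3285, 2921, 249]);


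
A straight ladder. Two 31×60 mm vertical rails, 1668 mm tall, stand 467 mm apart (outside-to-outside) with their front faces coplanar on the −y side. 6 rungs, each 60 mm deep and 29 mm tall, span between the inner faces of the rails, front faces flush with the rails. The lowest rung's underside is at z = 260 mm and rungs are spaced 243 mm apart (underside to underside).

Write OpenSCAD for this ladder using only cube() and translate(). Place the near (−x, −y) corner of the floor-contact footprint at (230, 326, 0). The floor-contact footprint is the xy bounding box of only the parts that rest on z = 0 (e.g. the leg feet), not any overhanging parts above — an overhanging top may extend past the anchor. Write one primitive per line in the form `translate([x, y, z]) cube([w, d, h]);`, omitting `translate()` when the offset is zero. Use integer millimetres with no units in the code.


// rung span = 467 - 2*31 = 405
// rung[k] z = 260 + k*243
translate([230, 326, 0]) cube([31, 60, 1668]);
translate([666, 326, 0]) cube([31, 60, 1668]);
translate([261, 326, 260]) cube([405, 60, 29]);
translate([261, 326, 503]) cube([405, 60, 29]);
translate([261, 326, 746]) cube([405, 60, 29]);
translate([261, 326, 989]) cube([405, 60, 29]);
translate([261, 326, 1232]) cube([405, 60, 29]);
translate([261, 326, 1475]) cube([405, 60, 29]);


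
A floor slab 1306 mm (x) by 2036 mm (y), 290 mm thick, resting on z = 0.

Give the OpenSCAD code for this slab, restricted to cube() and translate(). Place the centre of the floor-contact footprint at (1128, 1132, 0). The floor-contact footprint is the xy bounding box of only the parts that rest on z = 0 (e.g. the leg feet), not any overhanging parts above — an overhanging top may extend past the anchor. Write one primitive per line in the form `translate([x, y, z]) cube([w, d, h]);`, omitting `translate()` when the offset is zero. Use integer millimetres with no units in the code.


translate([475, 114, 0]) cube([1306, 2036, 290]);


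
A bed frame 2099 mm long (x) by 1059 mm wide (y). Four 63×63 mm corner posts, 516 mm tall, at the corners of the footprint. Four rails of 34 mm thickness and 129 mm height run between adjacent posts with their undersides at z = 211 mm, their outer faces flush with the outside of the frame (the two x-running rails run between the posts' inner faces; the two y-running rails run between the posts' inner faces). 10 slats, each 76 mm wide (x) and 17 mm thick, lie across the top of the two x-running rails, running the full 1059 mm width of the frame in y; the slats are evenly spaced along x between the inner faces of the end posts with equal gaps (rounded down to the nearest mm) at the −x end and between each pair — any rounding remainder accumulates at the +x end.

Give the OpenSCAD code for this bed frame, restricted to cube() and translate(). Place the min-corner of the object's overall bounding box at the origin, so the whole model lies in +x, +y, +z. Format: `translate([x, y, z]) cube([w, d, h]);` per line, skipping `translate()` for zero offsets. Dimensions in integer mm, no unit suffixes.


cube([63, 63, 516]);
translate([0, 996, 0]) cube([63, 63, 516]);
translate([2036, 0, 0]) cube([63, 63, 516]);
translate([2036, 996, 0]) cube([63, 63, 516]);
translate([63, 0, 211]) cube([1973, 34, 129]);
translate([63, 1025, 211]) cube([1973, 34, 129]);
translate([0, 63, 211]) cube([34, 933, 129]);
translate([2065, 63, 211]) cube([34, 933, 129]);
translate([173, 0, 340]) cube([76, 1059, 17]);
translate([359, 0, 340]) cube([76, 1059, 17]);
translate([545, 0, 340]) cube([76, 1059, 17]);
translate([731, 0, 340]) cube([76, 1059, 17]);
translate([917, 0, 340]) cube([76, 1059, 17]);
translate([1103, 0, 340]) cube([76, 1059, 17]);
translate([1289, 0, 340]) cube([76, 1059, 17]);
translate([1475, 0, 340]) cube([76, 1059, 17]);
translate([1661, 0, 340]) cube([76, 1059, 17]);
translate([1847, 0, 340]) cube([76, 1059, 17]);


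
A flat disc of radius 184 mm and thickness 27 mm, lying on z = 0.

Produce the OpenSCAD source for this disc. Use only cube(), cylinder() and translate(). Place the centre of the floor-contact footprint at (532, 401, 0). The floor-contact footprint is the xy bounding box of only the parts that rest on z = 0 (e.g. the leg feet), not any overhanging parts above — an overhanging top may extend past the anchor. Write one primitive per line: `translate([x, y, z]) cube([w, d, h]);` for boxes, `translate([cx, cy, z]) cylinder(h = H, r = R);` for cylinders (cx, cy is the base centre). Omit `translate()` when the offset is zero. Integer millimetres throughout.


translate([532, 401, 0]) cylinder(h = 27, r = 184);


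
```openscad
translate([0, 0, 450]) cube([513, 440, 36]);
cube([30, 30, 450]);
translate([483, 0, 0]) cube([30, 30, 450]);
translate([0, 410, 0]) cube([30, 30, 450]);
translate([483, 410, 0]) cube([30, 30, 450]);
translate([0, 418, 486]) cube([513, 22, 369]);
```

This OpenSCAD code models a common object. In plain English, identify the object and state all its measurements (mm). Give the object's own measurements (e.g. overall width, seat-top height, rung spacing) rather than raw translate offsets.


A chair. The seat is a 513×440×36 mm slab with its top at z = 486 mm, on four 30×30 mm corner legs (flush with the seat edges, standing on z = 0). A flat backrest 22 mm thick, 369 mm tall, spans the full seat width and rises from the seat top along its +y edge, rear face flush with the rear of the seat.


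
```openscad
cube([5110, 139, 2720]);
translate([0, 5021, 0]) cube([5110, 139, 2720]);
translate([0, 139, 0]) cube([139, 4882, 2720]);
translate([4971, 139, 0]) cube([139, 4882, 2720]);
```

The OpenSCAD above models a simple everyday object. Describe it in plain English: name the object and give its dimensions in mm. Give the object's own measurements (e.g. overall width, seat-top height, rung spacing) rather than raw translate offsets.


The wall frame of a small rectangular building: four walls, each 2720 mm tall and 139 mm thick, enclosing a footprint 5110 mm (x) by 5160 mm (y) outside-to-outside, with no floor or roof. The front and back walls (the −y and +y sides) span the full width; the two side walls fit between them.


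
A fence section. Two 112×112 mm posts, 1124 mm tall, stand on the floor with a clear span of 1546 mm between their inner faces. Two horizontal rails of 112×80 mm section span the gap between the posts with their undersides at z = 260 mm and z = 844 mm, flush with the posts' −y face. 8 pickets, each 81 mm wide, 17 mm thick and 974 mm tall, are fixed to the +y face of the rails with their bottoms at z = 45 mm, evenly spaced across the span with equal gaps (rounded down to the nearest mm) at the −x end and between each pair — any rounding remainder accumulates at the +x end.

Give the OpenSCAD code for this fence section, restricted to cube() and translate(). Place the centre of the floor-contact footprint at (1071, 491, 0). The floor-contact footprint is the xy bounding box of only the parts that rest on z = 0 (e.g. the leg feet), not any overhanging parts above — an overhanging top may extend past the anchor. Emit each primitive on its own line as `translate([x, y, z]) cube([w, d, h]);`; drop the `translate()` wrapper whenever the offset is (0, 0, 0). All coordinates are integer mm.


translate([186, 435, 0]) cube([112, 112, 1124]);
translate([1844, 435, 0]) cube([112, 112, 1124]);
translate([298, 435, 260]) cube([1546, 112, 80]);
translate([298, 435, 844]) cube([1546, 112, 80]);
translate([397, 547, 45]) cube([81, 17, 974]);
translate([577, 547, 45]) cube([81, 17, 974]);
translate([757, 547, 45]) cube([81, 17, 974]);
translate([937, 547, 45]) cube([81, 17, 974]);
translate([1117, 547, 45]) cube([81, 17, 974]);
translate([1297, 547, 45]) cube([81, 17, 974]);
translate([1477, 547, 45]) cube([81, 17, 974]);
translate([1657, 547, 45]) cube([81, 17, 974]);


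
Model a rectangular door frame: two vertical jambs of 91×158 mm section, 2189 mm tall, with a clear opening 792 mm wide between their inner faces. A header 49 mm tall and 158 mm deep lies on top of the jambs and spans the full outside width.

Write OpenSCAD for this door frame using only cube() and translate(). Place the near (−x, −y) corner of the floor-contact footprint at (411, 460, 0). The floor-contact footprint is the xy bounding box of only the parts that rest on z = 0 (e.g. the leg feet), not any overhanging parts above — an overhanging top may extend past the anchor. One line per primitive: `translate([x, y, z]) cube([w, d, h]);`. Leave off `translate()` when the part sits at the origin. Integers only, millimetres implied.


translate([411, 460, 0]) cube([91, 158, 2189]);
translate([1294, 460, 0]) cube([91, 158, 2189]);
translate([411, 460, 2189]) cube([974, 158, 49]);


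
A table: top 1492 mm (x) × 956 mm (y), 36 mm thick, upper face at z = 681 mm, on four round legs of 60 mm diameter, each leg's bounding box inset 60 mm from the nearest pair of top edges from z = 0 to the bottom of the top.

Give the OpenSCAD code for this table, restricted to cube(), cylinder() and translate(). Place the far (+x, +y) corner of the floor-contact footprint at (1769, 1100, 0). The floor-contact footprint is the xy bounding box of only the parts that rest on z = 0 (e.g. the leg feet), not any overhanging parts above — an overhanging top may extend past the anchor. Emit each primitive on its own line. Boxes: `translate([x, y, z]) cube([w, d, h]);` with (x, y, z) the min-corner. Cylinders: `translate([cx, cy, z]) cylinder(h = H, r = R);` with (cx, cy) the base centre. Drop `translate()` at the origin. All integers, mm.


translate([337, 204, 645]) cube([1492, 956, 36]);
translate([427, 294, 0]) cylinder(h = 645, r = 30);
translate([1739, 294, 0]) cylinder(h = 645, r = 30);
translate([427, 1070, 0]) cylinder(h = 645, r = 30);
translate([1739, 1070, 0]) cylinder(h = 645, r = 30);


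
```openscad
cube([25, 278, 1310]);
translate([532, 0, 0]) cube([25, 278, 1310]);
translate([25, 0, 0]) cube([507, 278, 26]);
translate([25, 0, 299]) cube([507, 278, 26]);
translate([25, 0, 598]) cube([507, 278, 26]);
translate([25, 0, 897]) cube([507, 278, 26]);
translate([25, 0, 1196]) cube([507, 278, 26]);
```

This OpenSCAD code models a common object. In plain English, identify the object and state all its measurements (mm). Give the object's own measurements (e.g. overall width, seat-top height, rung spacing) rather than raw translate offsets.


An open bookshelf. Two side panels, each 25 mm thick, 278 mm deep and 1310 mm tall, stand 557 mm apart (outside-to-outside). Between them sit 5 shelves, each 26 mm thick and 278 mm deep, spanning the full gap between the sides. The bottom shelf rests on the floor (its underside at z = 0) and the clear gap between one shelf's top and the next shelf's underside is 273 mm.


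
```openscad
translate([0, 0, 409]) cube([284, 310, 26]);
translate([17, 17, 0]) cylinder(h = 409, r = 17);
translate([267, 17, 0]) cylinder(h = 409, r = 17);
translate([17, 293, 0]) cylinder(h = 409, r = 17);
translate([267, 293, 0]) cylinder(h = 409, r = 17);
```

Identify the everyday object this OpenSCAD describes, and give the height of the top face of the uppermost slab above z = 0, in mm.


A stool. The seat height is 435 mm.

A 284×310×26 slab at z = 409 on four corner cylinders — a stool. The seat top is 409 + 26 = 435 mm.


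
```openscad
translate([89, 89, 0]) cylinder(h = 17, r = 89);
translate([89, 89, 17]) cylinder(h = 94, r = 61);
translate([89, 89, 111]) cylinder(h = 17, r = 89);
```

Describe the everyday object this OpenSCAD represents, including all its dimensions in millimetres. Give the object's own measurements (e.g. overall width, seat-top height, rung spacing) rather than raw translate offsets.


A spool: two coaxial disc flanges of radius 89 mm and thickness 17 mm, joined by a core cylinder of radius 61 mm and height 94 mm. The lower flange rests on z = 0 and the three cylinders share a vertical axis.


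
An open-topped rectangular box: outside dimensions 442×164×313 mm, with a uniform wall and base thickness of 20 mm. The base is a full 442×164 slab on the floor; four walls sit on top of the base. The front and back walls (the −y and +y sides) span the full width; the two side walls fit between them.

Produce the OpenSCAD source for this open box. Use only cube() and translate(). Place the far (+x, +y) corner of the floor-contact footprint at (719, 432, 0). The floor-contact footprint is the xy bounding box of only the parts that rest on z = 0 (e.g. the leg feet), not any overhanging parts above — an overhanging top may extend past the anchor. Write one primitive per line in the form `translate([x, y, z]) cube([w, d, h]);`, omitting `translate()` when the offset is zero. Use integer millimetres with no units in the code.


translate([277, 268, 0]) cube([442, 164, 20]);
translate([277, 268, 20]) cube([442, 20, 293]);
translate([277, 412, 20]) cube([442, 20, 293]);
translate([277, 288, 20]) cube([20, 124, 293]);
translate([699, 288, 20]) cube([20, 124, 293]);


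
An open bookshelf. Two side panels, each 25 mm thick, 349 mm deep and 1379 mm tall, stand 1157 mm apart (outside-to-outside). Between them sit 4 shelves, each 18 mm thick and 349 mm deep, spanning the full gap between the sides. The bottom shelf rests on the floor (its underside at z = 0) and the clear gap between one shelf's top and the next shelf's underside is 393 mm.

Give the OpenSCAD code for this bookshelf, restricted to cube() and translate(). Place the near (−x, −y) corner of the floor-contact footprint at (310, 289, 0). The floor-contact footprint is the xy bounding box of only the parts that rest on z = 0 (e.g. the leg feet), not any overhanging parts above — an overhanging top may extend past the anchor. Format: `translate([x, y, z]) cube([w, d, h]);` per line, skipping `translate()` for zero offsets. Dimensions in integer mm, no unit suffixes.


translate([310, 289, 0]) cube([25, 349, 1379]);
translate([1442, 289, 0]) cube([25, 349, 1379]);
translate([335, 289, 0]) cube([1107, 349, 18]);
translate([335, 289, 411]) cube([1107, 349, 18]);
translate([335, 289, 822]) cube([1107, 349, 18]);
translate([335, 289, 1233]) cube([1107, 349, 18]);


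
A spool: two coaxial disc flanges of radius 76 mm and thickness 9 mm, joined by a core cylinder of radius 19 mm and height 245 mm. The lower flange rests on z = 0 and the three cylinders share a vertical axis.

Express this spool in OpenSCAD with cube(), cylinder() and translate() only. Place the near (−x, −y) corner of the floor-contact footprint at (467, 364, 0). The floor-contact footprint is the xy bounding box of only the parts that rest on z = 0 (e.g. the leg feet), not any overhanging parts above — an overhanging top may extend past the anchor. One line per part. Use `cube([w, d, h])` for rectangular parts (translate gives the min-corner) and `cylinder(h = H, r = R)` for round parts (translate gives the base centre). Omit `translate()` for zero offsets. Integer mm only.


translate([543, 440, 0]) cylinder(h = 9, r = 76);
translate([543, 440, 9]) cylinder(h = 245, r = 19);
translate([543, 440, 254]) cylinder(h = 9, r = 76);


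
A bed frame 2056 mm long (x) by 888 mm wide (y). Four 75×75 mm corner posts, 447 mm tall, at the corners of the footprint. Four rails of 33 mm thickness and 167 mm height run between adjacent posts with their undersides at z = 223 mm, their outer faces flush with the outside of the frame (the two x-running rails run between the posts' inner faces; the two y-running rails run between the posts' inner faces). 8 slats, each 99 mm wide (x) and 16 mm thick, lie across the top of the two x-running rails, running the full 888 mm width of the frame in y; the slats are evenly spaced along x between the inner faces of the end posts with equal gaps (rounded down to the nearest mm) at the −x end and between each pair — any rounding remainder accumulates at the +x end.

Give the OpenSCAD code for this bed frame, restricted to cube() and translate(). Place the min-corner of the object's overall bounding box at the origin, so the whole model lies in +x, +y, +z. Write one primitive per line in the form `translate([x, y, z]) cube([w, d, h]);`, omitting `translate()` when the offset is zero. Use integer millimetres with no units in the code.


cube([75, 75, 447]);
translate([0, 813, 0]) cube([75, 75, 447]);
translate([1981, 0, 0]) cube([75, 75, 447]);
translate([1981, 813, 0]) cube([75, 75, 447]);
translate([75, 0, 223]) cube([1906, 33, 167]);
translate([75, 855, 223]) cube([1906, 33, 167]);
translate([0, 75, 223]) cube([33, 738, 167]);
translate([2023, 75, 223]) cube([33, 738, 167]);
translate([198, 0, 390]) cube([99, 888, 16]);
translate([420, 0, 390]) cube([99, 888, 16]);
translate([642, 0, 390]) cube([99, 888, 16]);
translate([864, 0, 390]) cube([99, 888, 16]);
translate([1086, 0, 390]) cube([99, 888, 16]);
translate([1308, 0, 390]) cube([99, 888, 16]);
translate([1530, 0, 390]) cube([99, 888, 16]);
translate([1752, 0, 390]) cube([99, 888, 16]);


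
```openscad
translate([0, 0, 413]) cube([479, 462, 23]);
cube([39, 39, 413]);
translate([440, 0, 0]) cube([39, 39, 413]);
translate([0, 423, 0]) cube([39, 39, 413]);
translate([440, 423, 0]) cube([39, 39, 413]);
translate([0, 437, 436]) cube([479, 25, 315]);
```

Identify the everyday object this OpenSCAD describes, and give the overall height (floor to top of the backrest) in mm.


A chair. The overall height is 751 mm.

A slab on four corner posts with a tall panel at the back — a chair. The seat slab sits at z = 413 with thickness 23, and the 315 mm backrest starts at the seat top, so the overall height is 413 + 23 + 315 = 751 mm.


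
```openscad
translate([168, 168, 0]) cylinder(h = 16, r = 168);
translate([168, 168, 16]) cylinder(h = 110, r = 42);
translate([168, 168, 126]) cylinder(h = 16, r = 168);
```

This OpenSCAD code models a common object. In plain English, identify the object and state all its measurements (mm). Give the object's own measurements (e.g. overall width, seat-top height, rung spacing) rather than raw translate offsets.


A spool: two coaxial disc flanges of radius 168 mm and thickness 16 mm, joined by a core cylinder of radius 42 mm and height 110 mm. The lower flange rests on z = 0 and the three cylinders share a vertical axis.


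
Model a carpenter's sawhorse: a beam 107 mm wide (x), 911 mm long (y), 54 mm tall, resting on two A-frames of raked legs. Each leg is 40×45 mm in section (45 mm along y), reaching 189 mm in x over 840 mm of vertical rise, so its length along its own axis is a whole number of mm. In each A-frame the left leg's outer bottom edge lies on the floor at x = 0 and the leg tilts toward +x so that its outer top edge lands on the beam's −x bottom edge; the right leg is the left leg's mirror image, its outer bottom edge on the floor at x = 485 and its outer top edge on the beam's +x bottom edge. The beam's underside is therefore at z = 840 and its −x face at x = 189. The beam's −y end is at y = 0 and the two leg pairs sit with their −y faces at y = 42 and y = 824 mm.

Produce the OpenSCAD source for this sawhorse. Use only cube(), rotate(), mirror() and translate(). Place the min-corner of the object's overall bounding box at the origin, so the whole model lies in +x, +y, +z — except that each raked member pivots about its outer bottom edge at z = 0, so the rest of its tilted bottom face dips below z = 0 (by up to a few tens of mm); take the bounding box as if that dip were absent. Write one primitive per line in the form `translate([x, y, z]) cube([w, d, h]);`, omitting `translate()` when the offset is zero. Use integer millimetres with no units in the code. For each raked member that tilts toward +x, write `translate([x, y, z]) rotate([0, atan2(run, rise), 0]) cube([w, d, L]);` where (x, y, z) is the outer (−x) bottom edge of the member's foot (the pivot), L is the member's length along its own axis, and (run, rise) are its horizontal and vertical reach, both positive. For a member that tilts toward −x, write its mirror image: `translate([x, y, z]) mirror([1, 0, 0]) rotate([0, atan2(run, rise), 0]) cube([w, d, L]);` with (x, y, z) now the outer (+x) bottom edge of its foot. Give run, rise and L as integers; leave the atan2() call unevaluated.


translate([189, 0, 840]) cube([107, 911, 54]);
translate([0, 42, 0]) rotate([0, atan2(189, 840), 0]) cube([40, 45, 861]);
translate([485, 42, 0]) mirror([1, 0, 0]) rotate([0, atan2(189, 840), 0]) cube([40, 45, 861]);
translate([0, 824, 0]) rotate([0, atan2(189, 840), 0]) cube([40, 45, 861]);
translate([485, 824, 0]) mirror([1, 0, 0]) rotate([0, atan2(189, 840), 0]) cube([40, 45, 861]);


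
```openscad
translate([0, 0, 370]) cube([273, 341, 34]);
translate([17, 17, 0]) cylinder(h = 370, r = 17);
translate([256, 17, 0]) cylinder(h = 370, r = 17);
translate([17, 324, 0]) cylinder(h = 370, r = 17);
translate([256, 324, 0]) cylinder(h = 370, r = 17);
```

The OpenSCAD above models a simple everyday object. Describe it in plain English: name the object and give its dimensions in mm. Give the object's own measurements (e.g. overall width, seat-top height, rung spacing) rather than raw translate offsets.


A simple wooden stool: a rectangular seat 273 mm (x) by 341 mm (y), 34 mm thick, top face at z = 404 mm, on four round legs, each 34 mm in diameter. The legs rest on z = 0, each leg's axis is inset half a diameter from the nearest pair of seat edges (so the leg's bounding box is flush with the corner).


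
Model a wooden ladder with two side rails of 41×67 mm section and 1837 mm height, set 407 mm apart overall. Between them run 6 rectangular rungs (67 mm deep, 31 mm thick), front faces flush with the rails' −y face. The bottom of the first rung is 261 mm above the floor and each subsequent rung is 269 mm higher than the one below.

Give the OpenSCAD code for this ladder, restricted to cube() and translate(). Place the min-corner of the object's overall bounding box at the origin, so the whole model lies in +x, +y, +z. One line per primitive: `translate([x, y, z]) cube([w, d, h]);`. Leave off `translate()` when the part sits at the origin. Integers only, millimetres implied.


cube([41, 67, 1837]);
translate([366, 0, 0]) cube([41, 67, 1837]);
translate([41, 0, 261]) cube([325, 67, 31]);
translate([41, 0, 530]) cube([325, 67, 31]);
translate([41, 0, 799]) cube([325, 67, 31]);
translate([41, 0, 1068]) cube([325, 67, 31]);
translate([41, 0, 1337]) cube([325, 67, 31]);
translate([41, 0, 1606]) cube([325, 67, 31]);


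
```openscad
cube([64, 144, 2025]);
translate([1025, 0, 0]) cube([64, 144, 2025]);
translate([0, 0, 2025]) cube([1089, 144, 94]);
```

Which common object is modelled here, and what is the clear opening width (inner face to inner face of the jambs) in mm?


A door frame. The clear opening width is 961 mm.

Two 2025 mm tall posts with a header on top — a door frame. The left jamb is 64 mm wide at x = 0; the right jamb starts at x = 1025. The clear opening is 1025 − 64 = 961 mm.


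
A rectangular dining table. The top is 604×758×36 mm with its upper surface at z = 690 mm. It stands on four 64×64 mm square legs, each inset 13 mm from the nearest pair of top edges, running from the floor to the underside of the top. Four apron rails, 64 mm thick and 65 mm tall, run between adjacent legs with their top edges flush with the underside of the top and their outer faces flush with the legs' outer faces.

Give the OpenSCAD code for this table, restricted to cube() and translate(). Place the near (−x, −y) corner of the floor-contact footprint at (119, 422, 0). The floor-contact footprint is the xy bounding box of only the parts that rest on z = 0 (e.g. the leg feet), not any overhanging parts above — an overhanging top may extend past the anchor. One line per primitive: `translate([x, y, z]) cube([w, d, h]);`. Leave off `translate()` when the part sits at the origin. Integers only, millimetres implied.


// leg_h = 690 - 36 = 654
// apron z = 654 - 65 = 589
translate([106, 409, 654]) cube([604, 758, 36]);
translate([119, 422, 0]) cube([64, 64, 654]);
translate([633, 422, 0]) cube([64, 64, 654]);
translate([119, 1090, 0]) cube([64, 64, 654]);
translate([633, 1090, 0]) cube([64, 64, 654]);
translate([183, 422, 589]) cube([450, 64, 65]);
translate([183, 1090, 589]) cube([450, 64, 65]);
translate([119, 486, 589]) cube([64, 604, 65]);
translate([633, 486, 589]) cube([64, 604, 65]);


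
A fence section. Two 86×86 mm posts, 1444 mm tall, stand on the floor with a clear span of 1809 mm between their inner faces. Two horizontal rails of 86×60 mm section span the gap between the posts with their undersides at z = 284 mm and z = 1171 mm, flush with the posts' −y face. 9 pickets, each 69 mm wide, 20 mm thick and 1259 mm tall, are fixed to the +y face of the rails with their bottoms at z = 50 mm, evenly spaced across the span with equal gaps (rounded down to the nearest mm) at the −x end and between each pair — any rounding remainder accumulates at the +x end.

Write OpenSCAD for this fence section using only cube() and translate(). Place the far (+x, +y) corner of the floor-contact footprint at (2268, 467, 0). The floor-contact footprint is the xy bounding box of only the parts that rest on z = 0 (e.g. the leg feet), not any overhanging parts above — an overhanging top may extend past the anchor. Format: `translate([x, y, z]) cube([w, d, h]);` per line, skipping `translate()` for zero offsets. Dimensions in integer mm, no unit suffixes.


translate([287, 381, 0]) cube([86, 86, 1444]);
translate([2182, 381, 0]) cube([86, 86, 1444]);
translate([373, 381, 284]) cube([1809, 86, 60]);
translate([373, 381, 1171]) cube([1809, 86, 60]);
translate([491, 467, 50]) cube([69, 20, 1259]);
translate([678, 467, 50]) cube([69, 20, 1259]);
translate([865, 467, 50]) cube([69, 20, 1259]);
translate([1052, 467, 50]) cube([69, 20, 1259]);
translate([1239, 467, 50]) cube([69, 20, 1259]);
translate([1426, 467, 50]) cube([69, 20, 1259]);
translate([1613, 467, 50]) cube([69, 20, 1259]);
translate([1800, 467, 50]) cube([69, 20, 1259]);
translate([1987, 467, 50]) cube([69, 20, 1259]);


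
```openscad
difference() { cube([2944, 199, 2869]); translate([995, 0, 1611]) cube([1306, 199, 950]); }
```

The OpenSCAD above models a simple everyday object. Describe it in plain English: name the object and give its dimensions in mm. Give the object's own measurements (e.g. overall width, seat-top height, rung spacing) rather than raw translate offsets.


A wall 2944 mm long (x), 199 mm thick (y), 2869 mm tall, with a rectangular window opening cut through it. The opening is 1306 mm wide and 950 mm tall; its sill is at z = 1611 mm and its near (−x) edge is 995 mm from the wall's −x end. The opening passes through the full wall thickness.


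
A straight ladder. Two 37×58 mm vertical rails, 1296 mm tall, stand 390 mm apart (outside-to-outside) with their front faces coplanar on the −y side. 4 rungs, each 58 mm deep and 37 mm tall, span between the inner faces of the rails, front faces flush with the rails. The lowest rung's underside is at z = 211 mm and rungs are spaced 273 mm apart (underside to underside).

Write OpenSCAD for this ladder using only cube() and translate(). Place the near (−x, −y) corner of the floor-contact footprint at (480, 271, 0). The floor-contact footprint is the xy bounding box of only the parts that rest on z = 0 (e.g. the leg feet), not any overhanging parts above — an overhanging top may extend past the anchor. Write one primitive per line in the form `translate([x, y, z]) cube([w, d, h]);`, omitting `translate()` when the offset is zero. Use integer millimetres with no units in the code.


translate([480, 271, 0]) cube([37, 58, 1296]);
translate([833, 271, 0]) cube([37, 58, 1296]);
translate([517, 271, 211]) cube([316, 58, 37]);
translate([517, 271, 484]) cube([316, 58, 37]);
translate([517, 271, 757]) cube([316, 58, 37]);
translate([517, 271, 1030]) cube([316, 58, 37]);


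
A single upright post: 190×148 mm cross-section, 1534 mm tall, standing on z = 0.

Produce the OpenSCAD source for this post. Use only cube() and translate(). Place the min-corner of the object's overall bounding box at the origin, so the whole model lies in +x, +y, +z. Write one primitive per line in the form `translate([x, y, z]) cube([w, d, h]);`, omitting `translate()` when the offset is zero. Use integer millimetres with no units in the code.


cube([190, 148, 1534]);


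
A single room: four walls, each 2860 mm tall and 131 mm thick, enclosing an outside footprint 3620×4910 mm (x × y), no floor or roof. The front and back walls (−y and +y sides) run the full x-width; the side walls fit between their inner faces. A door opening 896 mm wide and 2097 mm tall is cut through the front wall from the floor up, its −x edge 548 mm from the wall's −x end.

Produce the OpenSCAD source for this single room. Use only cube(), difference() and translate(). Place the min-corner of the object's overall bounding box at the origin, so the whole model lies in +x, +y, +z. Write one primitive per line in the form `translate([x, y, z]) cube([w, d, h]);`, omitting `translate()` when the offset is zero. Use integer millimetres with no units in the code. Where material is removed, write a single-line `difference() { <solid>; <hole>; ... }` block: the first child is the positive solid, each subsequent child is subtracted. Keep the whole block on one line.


difference() { cube([3620, 131, 2860]); translate([548, 0, 0]) cube([896, 131, 2097]); }
translate([0, 4779, 0]) cube([3620, 131, 2860]);
translate([0, 131, 0]) cube([131, 4648, 2860]);
translate([3489, 131, 0]) cube([131, 4648, 2860]);


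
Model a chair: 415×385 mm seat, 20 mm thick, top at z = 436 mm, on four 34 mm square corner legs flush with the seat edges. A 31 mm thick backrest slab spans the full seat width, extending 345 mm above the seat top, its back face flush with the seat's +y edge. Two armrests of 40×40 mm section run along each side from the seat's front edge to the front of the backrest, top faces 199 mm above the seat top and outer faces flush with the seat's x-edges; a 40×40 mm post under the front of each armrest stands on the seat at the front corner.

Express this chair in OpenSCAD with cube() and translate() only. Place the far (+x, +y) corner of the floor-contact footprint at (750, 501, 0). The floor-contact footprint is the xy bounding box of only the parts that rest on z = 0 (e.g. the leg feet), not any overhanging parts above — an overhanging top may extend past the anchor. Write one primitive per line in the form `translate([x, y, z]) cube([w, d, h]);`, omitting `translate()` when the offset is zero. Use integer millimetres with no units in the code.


// leg_h = 436 - 20 = 416
// arm post h = 199 - 40 = 159
translate([335, 116, 416]) cube([415, 385, 20]);
translate([335, 116, 0]) cube([34, 34, 416]);
translate([716, 116, 0]) cube([34, 34, 416]);
translate([335, 467, 0]) cube([34, 34, 416]);
translate([716, 467, 0]) cube([34, 34, 416]);
translate([335, 470, 436]) cube([415, 31, 345]);
translate([335, 116, 595]) cube([40, 354, 40]);
translate([710, 116, 595]) cube([40, 354, 40]);
translate([335, 116, 436]) cube([40, 40, 159]);
translate([710, 116, 436]) cube([40, 40, 159]);


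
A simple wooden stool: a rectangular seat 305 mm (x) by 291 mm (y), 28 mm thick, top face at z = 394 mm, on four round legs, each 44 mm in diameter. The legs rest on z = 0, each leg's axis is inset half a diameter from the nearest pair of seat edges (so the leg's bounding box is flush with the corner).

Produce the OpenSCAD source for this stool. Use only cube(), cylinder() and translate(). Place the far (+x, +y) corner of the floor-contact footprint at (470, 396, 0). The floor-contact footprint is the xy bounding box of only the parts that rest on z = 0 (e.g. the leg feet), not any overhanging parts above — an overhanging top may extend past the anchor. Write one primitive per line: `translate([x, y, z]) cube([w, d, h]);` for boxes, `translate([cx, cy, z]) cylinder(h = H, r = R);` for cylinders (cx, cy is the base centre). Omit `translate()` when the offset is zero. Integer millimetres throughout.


translate([165, 105, 366]) cube([305, 291, 28]);
translate([187, 127, 0]) cylinder(h = 366, r = 22);
translate([448, 127, 0]) cylinder(h = 366, r = 22);
translate([187, 374, 0]) cylinder(h = 366, r = 22);
translate([448, 374, 0]) cylinder(h = 366, r = 22);


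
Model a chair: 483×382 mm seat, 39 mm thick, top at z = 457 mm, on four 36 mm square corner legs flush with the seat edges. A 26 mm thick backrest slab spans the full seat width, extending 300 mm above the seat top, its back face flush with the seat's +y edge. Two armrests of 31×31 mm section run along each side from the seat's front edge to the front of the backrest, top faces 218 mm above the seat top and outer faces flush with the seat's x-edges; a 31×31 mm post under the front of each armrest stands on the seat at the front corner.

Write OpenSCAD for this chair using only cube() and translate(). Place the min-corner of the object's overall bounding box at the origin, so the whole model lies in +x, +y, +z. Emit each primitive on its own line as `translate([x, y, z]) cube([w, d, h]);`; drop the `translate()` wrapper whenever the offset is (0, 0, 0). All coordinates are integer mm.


translate([0, 0, 418]) cube([483, 382, 39]);
cube([36, 36, 418]);
translate([447, 0, 0]) cube([36, 36, 418]);
translate([0, 346, 0]) cube([36, 36, 418]);
translate([447, 346, 0]) cube([36, 36, 418]);
translate([0, 356, 457]) cube([483, 26, 300]);
translate([0, 0, 644]) cube([31, 356, 31]);
translate([452, 0, 644]) cube([31, 356, 31]);
translate([0, 0, 457]) cube([31, 31, 187]);
translate([452, 0, 457]) cube([31, 31, 187]);


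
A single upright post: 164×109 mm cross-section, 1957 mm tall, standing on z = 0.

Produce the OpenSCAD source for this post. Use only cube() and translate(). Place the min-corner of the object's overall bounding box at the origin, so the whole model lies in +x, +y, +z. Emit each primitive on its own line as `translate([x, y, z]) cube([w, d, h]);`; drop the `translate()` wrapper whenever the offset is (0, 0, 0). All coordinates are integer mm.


cube([164, 109, 1957]);


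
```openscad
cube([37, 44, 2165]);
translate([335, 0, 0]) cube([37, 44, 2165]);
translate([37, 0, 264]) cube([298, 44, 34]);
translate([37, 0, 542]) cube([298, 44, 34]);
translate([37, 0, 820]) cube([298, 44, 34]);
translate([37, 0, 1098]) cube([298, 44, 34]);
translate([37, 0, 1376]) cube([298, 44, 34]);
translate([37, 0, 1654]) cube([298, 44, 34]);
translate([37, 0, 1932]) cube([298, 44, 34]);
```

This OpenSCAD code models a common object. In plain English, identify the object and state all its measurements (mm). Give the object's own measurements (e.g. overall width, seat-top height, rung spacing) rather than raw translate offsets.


A straight ladder. Two 37×44 mm vertical rails, 2165 mm tall, stand 372 mm apart (outside-to-outside) with their front faces coplanar on the −y side. 7 rungs, each 44 mm deep and 34 mm tall, span between the inner faces of the rails, front faces flush with the rails. The lowest rung's underside is at z = 264 mm and rungs are spaced 278 mm apart (underside to underside).


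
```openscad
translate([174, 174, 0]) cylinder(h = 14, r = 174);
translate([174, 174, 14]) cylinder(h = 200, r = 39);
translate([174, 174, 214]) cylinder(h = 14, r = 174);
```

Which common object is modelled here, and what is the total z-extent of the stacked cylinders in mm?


A spool. The overall height is 228 mm.

Three coaxial cylinders, large–small–large — a spool. Two 14 mm flanges and a 200 mm core give 14 + 200 + 14 = 228 mm.


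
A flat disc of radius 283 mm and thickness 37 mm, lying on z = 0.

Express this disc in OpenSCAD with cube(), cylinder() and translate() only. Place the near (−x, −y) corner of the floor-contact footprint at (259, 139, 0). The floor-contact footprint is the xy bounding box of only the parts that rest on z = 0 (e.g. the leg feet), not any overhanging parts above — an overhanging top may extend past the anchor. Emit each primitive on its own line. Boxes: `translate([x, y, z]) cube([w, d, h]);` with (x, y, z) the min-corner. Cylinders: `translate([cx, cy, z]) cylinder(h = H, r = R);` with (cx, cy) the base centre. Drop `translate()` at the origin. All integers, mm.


translate([542, 422, 0]) cylinder(h = 37, r = 283);


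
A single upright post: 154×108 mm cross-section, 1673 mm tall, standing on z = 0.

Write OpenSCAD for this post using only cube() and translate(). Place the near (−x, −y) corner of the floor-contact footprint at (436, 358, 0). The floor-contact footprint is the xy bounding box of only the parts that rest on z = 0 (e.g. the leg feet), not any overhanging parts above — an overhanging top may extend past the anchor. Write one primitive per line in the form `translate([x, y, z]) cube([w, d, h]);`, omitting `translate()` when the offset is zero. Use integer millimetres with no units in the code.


translate([436, 358, 0]) cube([154, 108, 1673]);
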